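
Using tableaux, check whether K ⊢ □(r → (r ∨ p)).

Tableau for the negation ¬□(r → (r ∨ p)):
1. ¬□(r → (r ∨ p)), u
2. ¬(r → (r ∨ p)), v
3. r, v
4. ¬(r ∨ p), v
5. ¬r, v
6. ¬p, v
Accessibility: uRv
Branch closes: r and ¬r both at v.
All branches of the negation close; one closing branch shown above.

Yes, valid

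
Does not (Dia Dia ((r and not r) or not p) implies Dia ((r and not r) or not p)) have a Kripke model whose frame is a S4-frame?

1. not (Dia Dia ((r and not r) or not p) implies Dia ((r and not r) or not p)), 0
2. Dia Dia ((r and not r) or not p), 0
3. not Dia ((r and not r) or not p), 0
4. not ((r and not r) or not p), 0
5. not (r and not r), 0
6. p, 0
7. r, 0
8. Dia ((r and not r) or not p), 1
9. not ((r and not r) or not p), 1
10. not (r and not r), 1
11. p, 1
12. r, 1
13. (r and not r) or not p, 2
14. not ((r and not r) or not p), 2
15. not (r and not r), 2
16. p, 2
17. r and not r, 2
18. r, 2
19. not r, 2
Accessibility: 0R0, 0R1, 0R2, 1R1, 1R2, 2R2
Branch closes: r and not r both at 2.
All branches of the tableau close; one closing branch shown above.

Unsatisfiable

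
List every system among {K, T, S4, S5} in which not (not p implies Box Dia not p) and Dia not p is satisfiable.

K, T, S4

S4-tableau for the formula:
1. not (not p implies Box Dia not p) and Dia not p, w0
2. not (not p implies Box Dia not p), w0
3. Dia not p, w0
4. not p, w0
5. not Box Dia not p, w0
6. not p, w1
7. not Dia not p, w2
8. p, w2
Accessibility: w0Rw0, w0Rw1, w0Rw2, w1Rw1, w2Rw2
Complete open branch: satisfiable in S4, hence also in K, T (this S4-model is also a K-model and a T-model).
S5-tableau for the formula:
1. not (not p implies Box Dia not p) and Dia not p, w0
2. not (not p implies Box Dia not p), w0
3. Dia not p, w0
4. not p, w0
5. not Box Dia not p, w0
6. not p, w1
7. not Dia not p, w2
8. p, w0
Accessibility: w0Rw0, w0Rw1, w0Rw2, w1Rw0, w1Rw1, w1Rw2, w2Rw0, w2Rw1, w2Rw2
Branch closes: p and not p both at w0.
Every branch closes (one shown): unsatisfiable in S5.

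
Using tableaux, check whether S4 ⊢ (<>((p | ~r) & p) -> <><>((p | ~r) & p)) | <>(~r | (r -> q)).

Tableau for the negation ~((<>((p | ~r) & p) -> <><>((p | ~r) & p)) | <>(~r | (r -> q))):
1. ~((<>((p | ~r) & p) -> <><>((p | ~r) & p)) | <>(~r | (r -> q))), u
2. ~(<>((p | ~r) & p) -> <><>((p | ~r) & p)), u
3. ~<>(~r | (r -> q)), u
4. <>((p | ~r) & p), u
5. ~<><>((p | ~r) & p), u
6. ~(~r | (r -> q)), u
7. r, u
8. ~(r -> q), u
9. ~q, u
10. ~<>((p | ~r) & p), u
11. ~((p | ~r) & p), u
12. ~(p | ~r), u
13. ~p, u
14. (p | ~r) & p, v
15. p | ~r, v
16. p, v
17. ~(~r | (r -> q)), v
18. r, v
19. ~(r -> q), v
20. ~q, v
21. ~<>((p | ~r) & p), v
22. ~((p | ~r) & p), v
23. ~(p | ~r), v
24. ~p, v
Accessibility: uRu, uRv, vRv
Branch closes: p and ~p both at v.
All branches of the negation close; one closing branch shown above.

Valid in S4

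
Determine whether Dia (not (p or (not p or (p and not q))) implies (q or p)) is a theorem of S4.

Tableau for the negation not Dia (not (p or (not p or (p and not q))) implies (q or p)):
1. not Dia (not (p or (not p or (p and not q))) implies (q or p)), w0
2. not (not (p or (not p or (p and not q))) implies (q or p)), w0
3. not (p or (not p or (p and not q))), w0
4. not (q or p), w0
5. not p, w0
6. not (not p or (p and not q)), w0
7. not q, w0
8. p, w0
9. not (p and not q), w0
Accessibility: w0Rw0
Branch closes: p and not p both at w0.
All branches of the negation close; one closing branch shown above.

Valid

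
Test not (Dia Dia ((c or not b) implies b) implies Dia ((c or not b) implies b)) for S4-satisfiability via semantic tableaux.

1. not (Dia Dia ((c or not b) implies b) implies Dia ((c or not b) implies b)), 0
2. Dia Dia ((c or not b) implies b), 0   [neg-implies-rule on 1]
3. not Dia ((c or not b) implies b), 0   [neg-implies-rule on 1]
4. not ((c or not b) implies b), 0   [neg-Dia-rule on 3 via 0R0]
5. c or not b, 0   [neg-implies-rule on 4]
6. not b, 0   [neg-implies-rule on 4]
7. Dia ((c or not b) implies b), 1   [Dia-rule on 2: fresh world 1, 0R1]
8. not ((c or not b) implies b), 1   [neg-Dia-rule on 3 via 0R1]
9. c or not b, 1   [neg-implies-rule on 8]
10. not b, 1   [neg-implies-rule on 8]
11. (c or not b) implies b, 2   [Dia-rule on 7: fresh world 2, 1R2]
12. not ((c or not b) implies b), 2   [neg-Dia-rule on 3 via 0R2]
13. c or not b, 2   [neg-implies-rule on 12]
14. not b, 2   [neg-implies-rule on 12]
15. not (c or not b), 2   [implies-rule on 11 (branches; this branch)]
16. not c, 2   [neg-or-rule on 15]
17. b, 2   [neg-or-rule on 15]
Accessibility: 0R0, 0R1, 0R2, 1R1, 1R2, 2R2
Branch closes: b and not b both at 2.
All branches of the tableau close; one closing branch shown above.

Unsatisfiable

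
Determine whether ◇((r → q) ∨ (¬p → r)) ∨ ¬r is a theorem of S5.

Tableau for the negation ¬(◇((r → q) ∨ (¬p → r)) ∨ ¬r):
1. ¬(◇((r → q) ∨ (¬p → r)) ∨ ¬r), w0
2. ¬◇((r → q) ∨ (¬p → r)), w0
3. r, w0
4. ¬((r → q) ∨ (¬p → r)), w0
5. ¬(r → q), w0
6. ¬(¬p → r), w0
7. ¬q, w0
8. ¬p, w0
9. ¬r, w0
Accessibility: w0Rw0
Branch closes: r and ¬r both at w0.
All branches of the negation close; one closing branch shown above.

Yes, valid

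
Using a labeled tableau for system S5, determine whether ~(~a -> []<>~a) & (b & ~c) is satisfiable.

1. ~(~a -> []<>~a) & (b & ~c), u
2. ~(~a -> []<>~a), u
3. b & ~c, u
4. ~a, u
5. ~[]<>~a, u
6. b, u
7. ~c, u
8. ~<>~a, v
9. a, u
Accessibility: uRu, uRv, vRu, vRv
Branch closes: a and ~a both at u.
All branches of the tableau close; one closing branch shown above.

Unsatisfiable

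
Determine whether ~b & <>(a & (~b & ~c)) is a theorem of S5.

Invalid (countermodel exists)

Tableau for the negation ~(~b & <>(a & (~b & ~c))):
1. ~(~b & <>(a & (~b & ~c))), 0
2. ~<>(a & (~b & ~c)), 0
3. ~(a & (~b & ~c)), 0
4. ~(~b & ~c), 0
5. c, 0
Accessibility: 0R0
The negation has an open branch (countermodel exists).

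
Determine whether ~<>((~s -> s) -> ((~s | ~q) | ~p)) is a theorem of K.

Tableau for the negation <>((~s -> s) -> ((~s | ~q) | ~p)):
1. <>((~s -> s) -> ((~s | ~q) | ~p)), w0
2. (~s -> s) -> ((~s | ~q) | ~p), w1   [<>-rule on 1: fresh world w1, w0Rw1]
3. (~s | ~q) | ~p, w1   [->-rule on 2 (branches; this branch)]
4. ~p, w1   [|-rule on 3 (branches; this branch)]
Accessibility: w0Rw1
The negation has an open branch (countermodel exists).

Not valid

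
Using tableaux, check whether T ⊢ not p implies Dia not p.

Tableau for the negation not (not p implies Dia not p):
1. not (not p implies Dia not p), u
2. not p, u   [neg-implies-rule on 1]
3. not Dia not p, u   [neg-implies-rule on 1]
4. p, u   [neg-Dia-rule on 3 via uRu]
Accessibility: uRu
Branch closes: p and not p both at u.
All branches of the negation close; one closing branch shown above.

Valid in T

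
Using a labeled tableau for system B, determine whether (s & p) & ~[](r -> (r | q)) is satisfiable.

1. (s & p) & ~[](r -> (r | q)), u
2. s & p, u   [&-rule on 1]
3. ~[](r -> (r | q)), u   [&-rule on 1]
4. s, u   [&-rule on 2]
5. p, u   [&-rule on 2]
6. ~(r -> (r | q)), v   [~[]-rule on 3: fresh world v, uRv]
7. r, v   [~->-rule on 6]
8. ~(r | q), v   [~->-rule on 6]
9. ~r, v   [~|-rule on 8]
10. ~q, v   [~|-rule on 8]
Accessibility: uRu, uRv, vRu, vRv
Branch closes: r and ~r both at v.
All branches of the tableau close; one closing branch shown above.

No, unsatisfiable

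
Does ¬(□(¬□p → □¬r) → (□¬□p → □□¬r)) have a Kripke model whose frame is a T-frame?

1. ¬(□(¬□p → □¬r) → (□¬□p → □□¬r)), 0
2. □(¬□p → □¬r), 0
3. ¬(□¬□p → □□¬r), 0
4. □¬□p, 0
5. ¬□□¬r, 0
6. ¬□p → □¬r, 0
7. ¬□p, 0
8. □¬r, 0
9. ¬r, 0
10. ¬□¬r, 1
11. ¬□p → □¬r, 1
12. ¬□p, 1
13. ¬r, 1
14. □p, 1
15. p, 1
16. ¬p, 2
17. ¬□p → □¬r, 2
18. ¬□p, 2
19. ¬r, 2
20. □¬r, 2
21. r, 3
22. p, 3
23. ¬p, 4
24. p, 4
Accessibility: 0R0, 0R1, 0R2, 1R1, 1R3, 1R4, 2R2, 3R3, 4R4
Branch closes: p and ¬p both at 4.
All branches of the tableau close; one closing branch shown above.

Unsatisfiable (every branch closes)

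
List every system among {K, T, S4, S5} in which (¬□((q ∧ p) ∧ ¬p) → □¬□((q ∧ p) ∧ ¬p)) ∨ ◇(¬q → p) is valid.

T, S4, S5

K-tableau for the negation ¬((¬□((q ∧ p) ∧ ¬p) → □¬□((q ∧ p) ∧ ¬p)) ∨ ◇(¬q → p)):
1. ¬((¬□((q ∧ p) ∧ ¬p) → □¬□((q ∧ p) ∧ ¬p)) ∨ ◇(¬q → p)), u
2. ¬(¬□((q ∧ p) ∧ ¬p) → □¬□((q ∧ p) ∧ ¬p)), u
3. ¬◇(¬q → p), u
4. ¬□((q ∧ p) ∧ ¬p), u
5. ¬□¬□((q ∧ p) ∧ ¬p), u
6. ¬((q ∧ p) ∧ ¬p), v
7. ¬(¬q → p), v
8. ¬q, v
9. ¬p, v
10. ¬(q ∧ p), v
11. □((q ∧ p) ∧ ¬p), w
12. ¬(¬q → p), w
13. ¬q, w
14. ¬p, w
Accessibility: uRv, uRw
Complete open branch: countermodel on a K-frame, so not valid in K.
T-tableau for the negation ¬((¬□((q ∧ p) ∧ ¬p) → □¬□((q ∧ p) ∧ ¬p)) ∨ ◇(¬q → p)):
1. ¬((¬□((q ∧ p) ∧ ¬p) → □¬□((q ∧ p) ∧ ¬p)) ∨ ◇(¬q → p)), u
2. ¬(¬□((q ∧ p) ∧ ¬p) → □¬□((q ∧ p) ∧ ¬p)), u
3. ¬◇(¬q → p), u
4. ¬□((q ∧ p) ∧ ¬p), u
5. ¬□¬□((q ∧ p) ∧ ¬p), u
6. ¬(¬q → p), u
7. ¬q, u
8. ¬p, u
9. ¬((q ∧ p) ∧ ¬p), v
10. ¬(¬q → p), v
11. ¬q, v
12. ¬p, v
13. ¬(q ∧ p), v
14. □((q ∧ p) ∧ ¬p), w
15. ¬(¬q → p), w
16. ¬q, w
17. ¬p, w
18. (q ∧ p) ∧ ¬p, w
19. q ∧ p, w
20. q, w
21. p, w
Accessibility: uRu, uRv, uRw, vRv, wRw
Branch closes: q and ¬q both at w.
Every branch closes (one shown): valid in T, hence also in S4, S5 (every theorem of T is a theorem of S4 and S5).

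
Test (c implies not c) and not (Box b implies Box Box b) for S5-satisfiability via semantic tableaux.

Unsatisfiable

1. (c implies not c) and not (Box b implies Box Box b), u
2. c implies not c, u
3. not (Box b implies Box Box b), u
4. Box b, u
5. not Box Box b, u
6. b, u
7. not c, u
8. not Box b, v
9. b, v
10. not b, w
11. b, w
Accessibility: uRu, uRv, uRw, vRu, vRv, vRw, wRu, wRv, wRw
Branch closes: b and not b both at w.
(One branch shown.) All branches close.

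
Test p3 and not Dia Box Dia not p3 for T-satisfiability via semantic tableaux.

1. p3 and not Dia Box Dia not p3, 0
2. p3, 0
3. not Dia Box Dia not p3, 0
4. not Box Dia not p3, 0
5. not Dia not p3, 1
6. not Box Dia not p3, 1
7. p3, 1
8. not Dia not p3, 2
9. p3, 2
Accessibility: 0R0, 0R1, 1R1, 1R2, 2R2

Satisfiable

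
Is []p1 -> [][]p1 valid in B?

Tableau for the negation ~([]p1 -> [][]p1):
1. ~([]p1 -> [][]p1), 0
2. []p1, 0   [~->-rule on 1]
3. ~[][]p1, 0   [~->-rule on 1]
4. p1, 0   [[]-rule on 2 via 0R0]
5. ~[]p1, 1   [~[]-rule on 3: fresh world 1, 0R1]
6. p1, 1   [[]-rule on 2 via 0R1]
7. ~p1, 2   [~[]-rule on 5: fresh world 2, 1R2]
Accessibility: 0R0, 0R1, 1R0, 1R1, 1R2, 2R1, 2R2
The negation has an open branch (countermodel exists).

No, not valid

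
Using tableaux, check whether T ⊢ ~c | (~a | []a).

Invalid (countermodel exists)

Tableau for the negation ~(~c | (~a | []a)):
1. ~(~c | (~a | []a)), u
2. c, u
3. ~(~a | []a), u
4. a, u
5. ~[]a, u
6. ~a, v
Accessibility: uRu, uRv, vRv
The negation has an open branch (countermodel exists).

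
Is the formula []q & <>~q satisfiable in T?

1. []q & <>~q, 0
2. []q, 0
3. <>~q, 0
4. q, 0
5. ~q, 1
6. q, 1
Accessibility: 0R0, 0R1, 1R1
Branch closes: q and ~q both at 1.
Every branch closes; the branch above is one of them.

Unsatisfiable (every branch closes)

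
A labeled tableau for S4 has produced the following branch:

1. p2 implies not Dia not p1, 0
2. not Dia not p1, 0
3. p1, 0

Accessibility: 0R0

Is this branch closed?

There is no literal clash: for every atom and world, at most one sign appears.

No, open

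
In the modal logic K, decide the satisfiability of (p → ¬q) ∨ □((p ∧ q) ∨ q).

1. (p → ¬q) ∨ □((p ∧ q) ∨ q), u
2. □((p ∧ q) ∨ q), u

Satisfiable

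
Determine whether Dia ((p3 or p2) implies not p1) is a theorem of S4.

Not valid

Tableau for the negation not Dia ((p3 or p2) implies not p1):
1. not Dia ((p3 or p2) implies not p1), w0
2. not ((p3 or p2) implies not p1), w0
3. p3 or p2, w0
4. p1, w0
5. p2, w0
Accessibility: w0Rw0
The negation has an open branch (countermodel exists).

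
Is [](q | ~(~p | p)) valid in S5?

Tableau for the negation ~[](q | ~(~p | p)):
1. ~[](q | ~(~p | p)), w0
2. ~(q | ~(~p | p)), w1   [~[]-rule on 1: fresh world w1, w0Rw1]
3. ~q, w1   [~|-rule on 2]
4. ~p | p, w1   [~|-rule on 2]
5. p, w1   [|-rule on 4 (branches; this branch)]
Accessibility: w0Rw0, w0Rw1, w1Rw0, w1Rw1
The negation has an open branch (countermodel exists).

Invalid (countermodel exists)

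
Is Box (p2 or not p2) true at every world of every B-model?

Tableau for the negation not Box (p2 or not p2):
1. not Box (p2 or not p2), 0
2. not (p2 or not p2), 1
3. not p2, 1
4. p2, 1
Accessibility: 0R0, 0R1, 1R0, 1R1
Branch closes: p2 and not p2 both at 1.
Every branch of the negation's tableau closes; the branch above is one of them.

Valid in B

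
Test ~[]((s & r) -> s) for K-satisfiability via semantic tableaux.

1. ~[]((s & r) -> s), 0
2. ~((s & r) -> s), 1
3. s & r, 1
4. ~s, 1
5. s, 1
6. r, 1
Accessibility: 0R1
Branch closes: s and ~s both at 1.
All branches of the tableau close; one closing branch shown above.

No, unsatisfiable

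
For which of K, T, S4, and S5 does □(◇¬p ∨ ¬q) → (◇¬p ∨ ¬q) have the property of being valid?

K-tableau for the negation ¬(□(◇¬p ∨ ¬q) → (◇¬p ∨ ¬q)):
1. ¬(□(◇¬p ∨ ¬q) → (◇¬p ∨ ¬q)), 0
2. □(◇¬p ∨ ¬q), 0
3. ¬(◇¬p ∨ ¬q), 0
4. ¬◇¬p, 0
5. q, 0
Complete open branch: countermodel on a K-frame, so not valid in K.
T-tableau for the negation ¬(□(◇¬p ∨ ¬q) → (◇¬p ∨ ¬q)):
1. ¬(□(◇¬p ∨ ¬q) → (◇¬p ∨ ¬q)), 0
2. □(◇¬p ∨ ¬q), 0
3. ¬(◇¬p ∨ ¬q), 0
4. ¬◇¬p, 0
5. q, 0
6. ◇¬p ∨ ¬q, 0
7. p, 0
8. ◇¬p, 0
9. ¬p, 1
10. ◇¬p ∨ ¬q, 1
11. p, 1
Accessibility: 0R0, 0R1, 1R1
Branch closes: p and ¬p both at 1.
Every branch closes (one shown): valid in T, hence also in S4, S5 (every theorem of T is a theorem of S4 and S5).

T, S4, S5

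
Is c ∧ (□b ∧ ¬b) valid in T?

No, not valid

Tableau for the negation ¬(c ∧ (□b ∧ ¬b)):
1. ¬(c ∧ (□b ∧ ¬b)), 0
2. ¬(□b ∧ ¬b), 0
3. b, 0
Accessibility: 0R0
The negation has an open branch (countermodel exists).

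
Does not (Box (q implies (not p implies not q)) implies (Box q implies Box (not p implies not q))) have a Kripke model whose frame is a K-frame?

1. not (Box (q implies (not p implies not q)) implies (Box q implies Box (not p implies not q))), u
2. Box (q implies (not p implies not q)), u
3. not (Box q implies Box (not p implies not q)), u
4. Box q, u
5. not Box (not p implies not q), u
6. not (not p implies not q), v
7. not p, v
8. q, v
9. q implies (not p implies not q), v
10. not p implies not q, v
11. not q, v
Accessibility: uRv
Branch closes: q and not q both at v.
All branches of the tableau close; one closing branch shown above.

Unsatisfiable (every branch closes)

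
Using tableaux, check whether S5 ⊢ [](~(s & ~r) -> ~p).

Not valid

Tableau for the negation ~[](~(s & ~r) -> ~p):
1. ~[](~(s & ~r) -> ~p), w0
2. ~(~(s & ~r) -> ~p), w1
3. ~(s & ~r), w1
4. p, w1
5. r, w1
Accessibility: w0Rw0, w0Rw1, w1Rw0, w1Rw1
The negation has an open branch (countermodel exists).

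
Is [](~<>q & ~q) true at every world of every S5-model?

Tableau for the negation ~[](~<>q & ~q):
1. ~[](~<>q & ~q), u
2. ~(~<>q & ~q), v
3. q, v
Accessibility: uRu, uRv, vRu, vRv
The negation has an open branch (countermodel exists).

No, not valid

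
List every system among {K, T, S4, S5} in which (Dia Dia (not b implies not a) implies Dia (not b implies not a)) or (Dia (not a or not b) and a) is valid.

T, S4, S5

T-tableau for the negation not ((Dia Dia (not b implies not a) implies Dia (not b implies not a)) or (Dia (not a or not b) and a)):
1. not ((Dia Dia (not b implies not a) implies Dia (not b implies not a)) or (Dia (not a or not b) and a)), w0
2. not (Dia Dia (not b implies not a) implies Dia (not b implies not a)), w0
3. not (Dia (not a or not b) and a), w0
4. Dia Dia (not b implies not a), w0
5. not Dia (not b implies not a), w0
6. not (not b implies not a), w0
7. not b, w0
8. a, w0
9. not Dia (not a or not b), w0
10. not (not a or not b), w0
11. b, w0
Accessibility: w0Rw0
Branch closes: b and not b both at w0.
Every branch closes (one shown): valid in T, hence also in S4, S5 (every theorem of T is a theorem of S4 and S5).
K-tableau for the negation not ((Dia Dia (not b implies not a) implies Dia (not b implies not a)) or (Dia (not a or not b) and a)):
1. not ((Dia Dia (not b implies not a) implies Dia (not b implies not a)) or (Dia (not a or not b) and a)), w0
2. not (Dia Dia (not b implies not a) implies Dia (not b implies not a)), w0
3. not (Dia (not a or not b) and a), w0
4. Dia Dia (not b implies not a), w0
5. not Dia (not b implies not a), w0
6. not a, w0
7. Dia (not b implies not a), w1
8. not (not b implies not a), w1
9. not b, w1
10. a, w1
11. not b implies not a, w2
12. not a, w2
Accessibility: w0Rw1, w1Rw2
Complete open branch: countermodel on a K-frame, so not valid in K.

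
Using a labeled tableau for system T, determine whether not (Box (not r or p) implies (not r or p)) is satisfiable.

Unsatisfiable

1. not (Box (not r or p) implies (not r or p)), 0
2. Box (not r or p), 0
3. not (not r or p), 0
4. r, 0
5. not p, 0
6. not r or p, 0
7. p, 0
Accessibility: 0R0
Branch closes: p and not p both at 0.
All branches of the tableau close; one closing branch shown above.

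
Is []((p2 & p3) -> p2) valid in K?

Valid

Tableau for the negation ~[]((p2 & p3) -> p2):
1. ~[]((p2 & p3) -> p2), u
2. ~((p2 & p3) -> p2), v
3. p2 & p3, v
4. ~p2, v
5. p2, v
6. p3, v
Accessibility: uRv
Branch closes: p2 and ~p2 both at v.
All branches of the negation close; one closing branch shown above.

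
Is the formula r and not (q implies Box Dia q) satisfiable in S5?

1. r and not (q implies Box Dia q), 0
2. r, 0   [and-rule on 1]
3. not (q implies Box Dia q), 0   [and-rule on 1]
4. q, 0   [neg-implies-rule on 3]
5. not Box Dia q, 0   [neg-implies-rule on 3]
6. not Dia q, 1   [neg-Box-rule on 5: fresh world 1, 0R1]
7. not q, 0   [neg-Dia-rule on 6 via 1R0]
Accessibility: 0R0, 0R1, 1R0, 1R1
Branch closes: q and not q both at 0.
Every branch closes; the branch above is one of them.

No, unsatisfiable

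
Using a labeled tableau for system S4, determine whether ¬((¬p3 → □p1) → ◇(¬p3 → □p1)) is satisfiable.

1. ¬((¬p3 → □p1) → ◇(¬p3 → □p1)), w0
2. ¬p3 → □p1, w0   [¬→-rule on 1]
3. ¬◇(¬p3 → □p1), w0   [¬→-rule on 1]
4. ¬(¬p3 → □p1), w0   [¬◇-rule on 3 via w0Rw0]
5. ¬p3, w0   [¬→-rule on 4]
6. ¬□p1, w0   [¬→-rule on 4]
7. □p1, w0   [→-rule on 2 (branches; this branch)]
8. p1, w0   [□-rule on 7 via w0Rw0]
9. ¬p1, w1   [¬□-rule on 6: fresh world w1, w0Rw1]
10. ¬(¬p3 → □p1), w1   [¬◇-rule on 3 via w0Rw1]
11. ¬p3, w1   [¬→-rule on 10]
12. ¬□p1, w1   [¬→-rule on 10]
13. p1, w1   [□-rule on 7 via w0Rw1]
Accessibility: w0Rw0, w0Rw1, w1Rw1
Branch closes: p1 and ¬p1 both at w1.
All branches of the tableau close; one closing branch shown above.

No, unsatisfiable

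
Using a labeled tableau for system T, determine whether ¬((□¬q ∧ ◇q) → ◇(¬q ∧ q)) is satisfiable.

Unsatisfiable

1. ¬((□¬q ∧ ◇q) → ◇(¬q ∧ q)), 0
2. □¬q ∧ ◇q, 0   [¬→-rule on 1]
3. ¬◇(¬q ∧ q), 0   [¬→-rule on 1]
4. □¬q, 0   [∧-rule on 2]
5. ◇q, 0   [∧-rule on 2]
6. ¬(¬q ∧ q), 0   [¬◇-rule on 3 via 0R0]
7. ¬q, 0   [□-rule on 4 via 0R0]
8. q, 1   [◇-rule on 5: fresh world 1, 0R1]
9. ¬(¬q ∧ q), 1   [¬◇-rule on 3 via 0R1]
10. ¬q, 1   [□-rule on 4 via 0R1]
Accessibility: 0R0, 0R1, 1R1
Branch closes: q and ¬q both at 1.
All branches of the tableau close; one closing branch shown above.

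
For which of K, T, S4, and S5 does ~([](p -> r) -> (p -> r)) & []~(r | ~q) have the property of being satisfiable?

K-tableau for the formula:
1. ~([](p -> r) -> (p -> r)) & []~(r | ~q), 0
2. ~([](p -> r) -> (p -> r)), 0   [&-rule on 1]
3. []~(r | ~q), 0   [&-rule on 1]
4. [](p -> r), 0   [~->-rule on 2]
5. ~(p -> r), 0   [~->-rule on 2]
6. p, 0   [~->-rule on 5]
7. ~r, 0   [~->-rule on 5]
Complete open branch: satisfiable in K.
T-tableau for the formula:
1. ~([](p -> r) -> (p -> r)) & []~(r | ~q), 0
2. ~([](p -> r) -> (p -> r)), 0   [&-rule on 1]
3. []~(r | ~q), 0   [&-rule on 1]
4. [](p -> r), 0   [~->-rule on 2]
5. ~(p -> r), 0   [~->-rule on 2]
6. p, 0   [~->-rule on 5]
7. ~r, 0   [~->-rule on 5]
8. ~(r | ~q), 0   [[]-rule on 3 via 0R0]
9. q, 0   [~|-rule on 8]
10. p -> r, 0   [[]-rule on 4 via 0R0]
11. r, 0   [->-rule on 10 (branches; this branch)]
Accessibility: 0R0
Branch closes: r and ~r both at 0.
Every branch closes (one shown): unsatisfiable in T, hence also in S4, S5 (every S4/S5-frame is a T-frame).

K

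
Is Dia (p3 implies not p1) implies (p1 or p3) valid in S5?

Tableau for the negation not (Dia (p3 implies not p1) implies (p1 or p3)):
1. not (Dia (p3 implies not p1) implies (p1 or p3)), w0
2. Dia (p3 implies not p1), w0
3. not (p1 or p3), w0
4. not p1, w0
5. not p3, w0
6. p3 implies not p1, w1
7. not p1, w1
Accessibility: w0Rw0, w0Rw1, w1Rw0, w1Rw1
The negation has an open branch (countermodel exists).

Invalid (countermodel exists)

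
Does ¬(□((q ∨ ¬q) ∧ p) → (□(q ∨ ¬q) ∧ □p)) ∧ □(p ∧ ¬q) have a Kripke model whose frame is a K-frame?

Unsatisfiable

1. ¬(□((q ∨ ¬q) ∧ p) → (□(q ∨ ¬q) ∧ □p)) ∧ □(p ∧ ¬q), 0
2. ¬(□((q ∨ ¬q) ∧ p) → (□(q ∨ ¬q) ∧ □p)), 0
3. □(p ∧ ¬q), 0
4. □((q ∨ ¬q) ∧ p), 0
5. ¬(□(q ∨ ¬q) ∧ □p), 0
6. ¬□p, 0
7. ¬p, 1
8. p ∧ ¬q, 1
9. p, 1
10. ¬q, 1
Accessibility: 0R1
Branch closes: p and ¬p both at 1.
(One branch shown.) All branches close.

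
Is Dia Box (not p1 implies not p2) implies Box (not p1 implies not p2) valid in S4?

Invalid (countermodel exists)

Tableau for the negation not (Dia Box (not p1 implies not p2) implies Box (not p1 implies not p2)):
1. not (Dia Box (not p1 implies not p2) implies Box (not p1 implies not p2)), 0
2. Dia Box (not p1 implies not p2), 0
3. not Box (not p1 implies not p2), 0
4. Box (not p1 implies not p2), 1
5. not p1 implies not p2, 1
6. not p2, 1
7. not (not p1 implies not p2), 2
8. not p1, 2
9. p2, 2
Accessibility: 0R0, 0R1, 0R2, 1R1, 2R2
The negation has an open branch (countermodel exists).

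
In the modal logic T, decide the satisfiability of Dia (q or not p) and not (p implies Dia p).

1. Dia (q or not p) and not (p implies Dia p), w0
2. Dia (q or not p), w0
3. not (p implies Dia p), w0
4. p, w0
5. not Dia p, w0
6. not p, w0
Accessibility: w0Rw0
Branch closes: p and not p both at w0.
Every branch closes; the branch above is one of them.

No, unsatisfiable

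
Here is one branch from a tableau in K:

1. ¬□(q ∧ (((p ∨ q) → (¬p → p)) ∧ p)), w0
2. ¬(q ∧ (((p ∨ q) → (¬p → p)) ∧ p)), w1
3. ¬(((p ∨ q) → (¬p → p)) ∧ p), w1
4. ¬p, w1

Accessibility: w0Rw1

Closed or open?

No world carries both an atom and its negation.

No, open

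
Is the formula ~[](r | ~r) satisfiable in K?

1. ~[](r | ~r), 0
2. ~(r | ~r), 1
3. ~r, 1
4. r, 1
Accessibility: 0R1
Branch closes: r and ~r both at 1.
(One branch shown.) All branches close.

Unsatisfiable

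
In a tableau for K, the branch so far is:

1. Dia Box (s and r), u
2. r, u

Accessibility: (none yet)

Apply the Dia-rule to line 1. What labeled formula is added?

a fresh world v with uRv, and Box (s and r) at v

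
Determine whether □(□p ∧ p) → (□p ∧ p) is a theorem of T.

Tableau for the negation ¬(□(□p ∧ p) → (□p ∧ p)):
1. ¬(□(□p ∧ p) → (□p ∧ p)), w0
2. □(□p ∧ p), w0
3. ¬(□p ∧ p), w0
4. □p ∧ p, w0
5. □p, w0
6. p, w0
7. ¬□p, w0
8. ¬p, w1
9. □p ∧ p, w1
10. □p, w1
11. p, w1
Accessibility: w0Rw0, w0Rw1, w1Rw1
Branch closes: p and ¬p both at w1.
All branches of the negation close; one closing branch shown above.

Yes, valid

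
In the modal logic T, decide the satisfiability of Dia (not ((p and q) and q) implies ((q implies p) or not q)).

1. Dia (not ((p and q) and q) implies ((q implies p) or not q)), 0
2. not ((p and q) and q) implies ((q implies p) or not q), 1   [Dia-rule on 1: fresh world 1, 0R1]
3. (q implies p) or not q, 1   [implies-rule on 2 (branches; this branch)]
4. not q, 1   [or-rule on 3 (branches; this branch)]
Accessibility: 0R0, 0R1, 1R1

Satisfiable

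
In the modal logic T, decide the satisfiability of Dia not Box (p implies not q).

Satisfiable

1. Dia not Box (p implies not q), u
2. not Box (p implies not q), v
3. not (p implies not q), w
4. p, w
5. q, w
Accessibility: uRu, uRv, vRv, vRw, wRw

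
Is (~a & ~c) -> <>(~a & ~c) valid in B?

Yes, valid

Tableau for the negation ~((~a & ~c) -> <>(~a & ~c)):
1. ~((~a & ~c) -> <>(~a & ~c)), u
2. ~a & ~c, u
3. ~<>(~a & ~c), u
4. ~a, u
5. ~c, u
6. ~(~a & ~c), u
7. c, u
Accessibility: uRu
Branch closes: c and ~c both at u.
Every branch of the negation's tableau closes; the branch above is one of them.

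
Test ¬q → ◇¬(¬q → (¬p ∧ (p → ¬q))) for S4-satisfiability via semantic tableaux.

1. ¬q → ◇¬(¬q → (¬p ∧ (p → ¬q))), w0
2. ◇¬(¬q → (¬p ∧ (p → ¬q))), w0
3. ¬(¬q → (¬p ∧ (p → ¬q))), w1
4. ¬q, w1
5. ¬(¬p ∧ (p → ¬q)), w1
6. p, w1
Accessibility: w0Rw0, w0Rw1, w1Rw1

Yes, satisfiable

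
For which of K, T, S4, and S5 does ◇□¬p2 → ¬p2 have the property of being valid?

S5

S4-tableau for the negation ¬(◇□¬p2 → ¬p2):
1. ¬(◇□¬p2 → ¬p2), u
2. ◇□¬p2, u   [¬→-rule on 1]
3. p2, u   [¬→-rule on 1]
4. □¬p2, v   [◇-rule on 2: fresh world v, uRv]
5. ¬p2, v   [□-rule on 4 via vRv]
Accessibility: uRu, uRv, vRv
Complete open branch: countermodel on an S4-frame, so not valid in S4, nor in K, T (the same frame is also a K-frame and a T-frame).
S5-tableau for the negation ¬(◇□¬p2 → ¬p2):
1. ¬(◇□¬p2 → ¬p2), u
2. ◇□¬p2, u   [¬→-rule on 1]
3. p2, u   [¬→-rule on 1]
4. □¬p2, v   [◇-rule on 2: fresh world v, uRv]
5. ¬p2, u   [□-rule on 4 via vRu]
Accessibility: uRu, uRv, vRu, vRv
Branch closes: p2 and ¬p2 both at u.
Every branch closes (one shown): valid in S5.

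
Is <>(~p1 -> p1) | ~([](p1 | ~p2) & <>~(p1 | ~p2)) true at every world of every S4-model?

Valid in S4

Tableau for the negation ~(<>(~p1 -> p1) | ~([](p1 | ~p2) & <>~(p1 | ~p2))):
1. ~(<>(~p1 -> p1) | ~([](p1 | ~p2) & <>~(p1 | ~p2))), w0
2. ~<>(~p1 -> p1), w0
3. [](p1 | ~p2) & <>~(p1 | ~p2), w0
4. [](p1 | ~p2), w0
5. <>~(p1 | ~p2), w0
6. ~(~p1 -> p1), w0
7. ~p1, w0
8. p1 | ~p2, w0
9. ~p2, w0
10. ~(p1 | ~p2), w1
11. ~p1, w1
12. p2, w1
13. ~(~p1 -> p1), w1
14. p1 | ~p2, w1
15. ~p2, w1
Accessibility: w0Rw0, w0Rw1, w1Rw1
Branch closes: p2 and ~p2 both at w1.
All branches of the negation close; one closing branch shown above.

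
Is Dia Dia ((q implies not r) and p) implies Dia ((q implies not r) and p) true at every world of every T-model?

Tableau for the negation not (Dia Dia ((q implies not r) and p) implies Dia ((q implies not r) and p)):
1. not (Dia Dia ((q implies not r) and p) implies Dia ((q implies not r) and p)), 0
2. Dia Dia ((q implies not r) and p), 0   [neg-implies-rule on 1]
3. not Dia ((q implies not r) and p), 0   [neg-implies-rule on 1]
4. not ((q implies not r) and p), 0   [neg-Dia-rule on 3 via 0R0]
5. not p, 0   [neg-and-rule on 4 (branches; this branch)]
6. Dia ((q implies not r) and p), 1   [Dia-rule on 2: fresh world 1, 0R1]
7. not ((q implies not r) and p), 1   [neg-Dia-rule on 3 via 0R1]
8. not p, 1   [neg-and-rule on 7 (branches; this branch)]
9. (q implies not r) and p, 2   [Dia-rule on 6: fresh world 2, 1R2]
10. q implies not r, 2   [and-rule on 9]
11. p, 2   [and-rule on 9]
12. not r, 2   [implies-rule on 10 (branches; this branch)]
Accessibility: 0R0, 0R1, 1R1, 1R2, 2R2
The negation has an open branch (countermodel exists).

Not valid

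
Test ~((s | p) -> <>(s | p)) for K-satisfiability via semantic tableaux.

1. ~((s | p) -> <>(s | p)), u
2. s | p, u
3. ~<>(s | p), u
4. p, u

Yes, satisfiable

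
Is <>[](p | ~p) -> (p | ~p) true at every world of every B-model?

Valid in B

Tableau for the negation ~(<>[](p | ~p) -> (p | ~p)):
1. ~(<>[](p | ~p) -> (p | ~p)), u
2. <>[](p | ~p), u
3. ~(p | ~p), u
4. ~p, u
5. p, u
Accessibility: uRu
Branch closes: p and ~p both at u.
Every branch of the negation's tableau closes; the branch above is one of them.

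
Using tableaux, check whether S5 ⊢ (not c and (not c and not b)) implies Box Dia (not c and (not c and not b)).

Tableau for the negation not ((not c and (not c and not b)) implies Box Dia (not c and (not c and not b))):
1. not ((not c and (not c and not b)) implies Box Dia (not c and (not c and not b))), w0
2. not c and (not c and not b), w0
3. not Box Dia (not c and (not c and not b)), w0
4. not c, w0
5. not c and not b, w0
6. not b, w0
7. not Dia (not c and (not c and not b)), w1
8. not (not c and (not c and not b)), w0
9. not (not c and (not c and not b)), w1
10. not (not c and not b), w0
11. not (not c and not b), w1
12. b, w0
Accessibility: w0Rw0, w0Rw1, w1Rw0, w1Rw1
Branch closes: b and not b both at w0.
All branches of the negation close; one closing branch shown above.

Yes, valid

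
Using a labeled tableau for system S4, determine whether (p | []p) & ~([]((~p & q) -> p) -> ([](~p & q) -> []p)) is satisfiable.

1. (p | []p) & ~([]((~p & q) -> p) -> ([](~p & q) -> []p)), u
2. p | []p, u
3. ~([]((~p & q) -> p) -> ([](~p & q) -> []p)), u
4. []((~p & q) -> p), u
5. ~([](~p & q) -> []p), u
6. [](~p & q), u
7. ~[]p, u
8. (~p & q) -> p, u
9. ~p & q, u
10. ~p, u
11. q, u
12. []p, u
13. p, u
Accessibility: uRu
Branch closes: p and ~p both at u.
Every branch closes; the branch above is one of them.

Unsatisfiable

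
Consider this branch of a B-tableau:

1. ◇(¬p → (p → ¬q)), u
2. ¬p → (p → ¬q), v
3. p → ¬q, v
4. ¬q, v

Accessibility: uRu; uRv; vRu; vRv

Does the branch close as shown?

Not closed

There is no literal clash: for every atom and world, at most one sign appears.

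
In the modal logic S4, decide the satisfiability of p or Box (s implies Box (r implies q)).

Yes, satisfiable

1. p or Box (s implies Box (r implies q)), u
2. Box (s implies Box (r implies q)), u
3. s implies Box (r implies q), u
4. Box (r implies q), u
5. r implies q, u
6. q, u
Accessibility: uRu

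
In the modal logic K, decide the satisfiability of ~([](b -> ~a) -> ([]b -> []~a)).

No, unsatisfiable

1. ~([](b -> ~a) -> ([]b -> []~a)), w0
2. [](b -> ~a), w0   [~->-rule on 1]
3. ~([]b -> []~a), w0   [~->-rule on 1]
4. []b, w0   [~->-rule on 3]
5. ~[]~a, w0   [~->-rule on 3]
6. a, w1   [~[]-rule on 5: fresh world w1, w0Rw1]
7. b -> ~a, w1   [[]-rule on 2 via w0Rw1]
8. b, w1   [[]-rule on 4 via w0Rw1]
9. ~a, w1   [->-rule on 7 (branches; this branch)]
Accessibility: w0Rw1
Branch closes: a and ~a both at w1.
Every branch closes; the branch above is one of them.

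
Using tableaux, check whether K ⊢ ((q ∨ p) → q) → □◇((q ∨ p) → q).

Tableau for the negation ¬(((q ∨ p) → q) → □◇((q ∨ p) → q)):
1. ¬(((q ∨ p) → q) → □◇((q ∨ p) → q)), u
2. (q ∨ p) → q, u   [¬→-rule on 1]
3. ¬□◇((q ∨ p) → q), u   [¬→-rule on 1]
4. q, u   [→-rule on 2 (branches; this branch)]
5. ¬◇((q ∨ p) → q), v   [¬□-rule on 3: fresh world v, uRv]
Accessibility: uRv
The negation has an open branch (countermodel exists).

Invalid (countermodel exists)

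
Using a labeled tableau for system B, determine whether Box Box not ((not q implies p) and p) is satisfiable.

Yes, satisfiable

1. Box Box not ((not q implies p) and p), u
2. Box not ((not q implies p) and p), u
3. not ((not q implies p) and p), u
4. not p, u
Accessibility: uRu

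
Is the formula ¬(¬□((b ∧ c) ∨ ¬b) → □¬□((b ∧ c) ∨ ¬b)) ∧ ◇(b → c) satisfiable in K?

1. ¬(¬□((b ∧ c) ∨ ¬b) → □¬□((b ∧ c) ∨ ¬b)) ∧ ◇(b → c), u
2. ¬(¬□((b ∧ c) ∨ ¬b) → □¬□((b ∧ c) ∨ ¬b)), u
3. ◇(b → c), u
4. ¬□((b ∧ c) ∨ ¬b), u
5. ¬□¬□((b ∧ c) ∨ ¬b), u
6. b → c, v
7. c, v
8. ¬((b ∧ c) ∨ ¬b), w
9. ¬(b ∧ c), w
10. b, w
11. ¬c, w
12. □((b ∧ c) ∨ ¬b), x
Accessibility: uRv, uRw, uRx

Yes, satisfiable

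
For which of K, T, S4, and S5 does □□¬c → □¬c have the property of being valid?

T-tableau for the negation ¬(□□¬c → □¬c):
1. ¬(□□¬c → □¬c), 0
2. □□¬c, 0
3. ¬□¬c, 0
4. □¬c, 0
5. ¬c, 0
6. c, 1
7. □¬c, 1
8. ¬c, 1
Accessibility: 0R0, 0R1, 1R1
Branch closes: c and ¬c both at 1.
Every branch closes (one shown): valid in T, hence also in S4, S5 (every theorem of T is a theorem of S4 and S5).
K-tableau for the negation ¬(□□¬c → □¬c):
1. ¬(□□¬c → □¬c), 0
2. □□¬c, 0
3. ¬□¬c, 0
4. c, 1
5. □¬c, 1
Accessibility: 0R1
Complete open branch: countermodel on a K-frame, so not valid in K.

T, S4, S5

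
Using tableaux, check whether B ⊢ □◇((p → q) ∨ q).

No, not valid

Tableau for the negation ¬□◇((p → q) ∨ q):
1. ¬□◇((p → q) ∨ q), 0
2. ¬◇((p → q) ∨ q), 1
3. ¬((p → q) ∨ q), 0
4. ¬(p → q), 0
5. ¬q, 0
6. p, 0
7. ¬((p → q) ∨ q), 1
8. ¬(p → q), 1
9. ¬q, 1
10. p, 1
Accessibility: 0R0, 0R1, 1R0, 1R1
The negation has an open branch (countermodel exists).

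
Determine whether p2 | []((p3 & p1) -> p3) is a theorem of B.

Yes, valid

Tableau for the negation ~(p2 | []((p3 & p1) -> p3)):
1. ~(p2 | []((p3 & p1) -> p3)), w0
2. ~p2, w0   [~|-rule on 1]
3. ~[]((p3 & p1) -> p3), w0   [~|-rule on 1]
4. ~((p3 & p1) -> p3), w1   [~[]-rule on 3: fresh world w1, w0Rw1]
5. p3 & p1, w1   [~->-rule on 4]
6. ~p3, w1   [~->-rule on 4]
7. p3, w1   [&-rule on 5]
8. p1, w1   [&-rule on 5]
Accessibility: w0Rw0, w0Rw1, w1Rw0, w1Rw1
Branch closes: p3 and ~p3 both at w1.
Every branch of the negation's tableau closes; the branch above is one of them.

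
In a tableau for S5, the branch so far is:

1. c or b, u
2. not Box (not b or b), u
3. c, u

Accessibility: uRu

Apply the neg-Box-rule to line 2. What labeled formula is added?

a fresh world v with uRv, and not (not b or b) at v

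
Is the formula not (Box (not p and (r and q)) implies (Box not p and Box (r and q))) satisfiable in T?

Unsatisfiable

1. not (Box (not p and (r and q)) implies (Box not p and Box (r and q))), u
2. Box (not p and (r and q)), u
3. not (Box not p and Box (r and q)), u
4. not p and (r and q), u
5. not p, u
6. r and q, u
7. r, u
8. q, u
9. not Box (r and q), u
10. not (r and q), v
11. not p and (r and q), v
12. not p, v
13. r and q, v
14. r, v
15. q, v
16. not q, v
Accessibility: uRu, uRv, vRv
Branch closes: q and not q both at v.
(One branch shown.) All branches close.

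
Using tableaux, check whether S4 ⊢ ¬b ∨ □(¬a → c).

Tableau for the negation ¬(¬b ∨ □(¬a → c)):
1. ¬(¬b ∨ □(¬a → c)), u
2. b, u   [¬∨-rule on 1]
3. ¬□(¬a → c), u   [¬∨-rule on 1]
4. ¬(¬a → c), v   [¬□-rule on 3: fresh world v, uRv]
5. ¬a, v   [¬→-rule on 4]
6. ¬c, v   [¬→-rule on 4]
Accessibility: uRu, uRv, vRv
The negation has an open branch (countermodel exists).

Invalid (countermodel exists)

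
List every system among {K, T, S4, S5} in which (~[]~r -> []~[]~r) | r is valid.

S4-tableau for the negation ~((~[]~r -> []~[]~r) | r):
1. ~((~[]~r -> []~[]~r) | r), 0
2. ~(~[]~r -> []~[]~r), 0
3. ~r, 0
4. ~[]~r, 0
5. ~[]~[]~r, 0
6. r, 1
7. []~r, 2
8. ~r, 2
Accessibility: 0R0, 0R1, 0R2, 1R1, 2R2
Complete open branch: countermodel on an S4-frame, so not valid in S4, nor in K, T (the same frame is also a K-frame and a T-frame).
S5-tableau for the negation ~((~[]~r -> []~[]~r) | r):
1. ~((~[]~r -> []~[]~r) | r), 0
2. ~(~[]~r -> []~[]~r), 0
3. ~r, 0
4. ~[]~r, 0
5. ~[]~[]~r, 0
6. r, 1
7. []~r, 2
8. ~r, 1
Accessibility: 0R0, 0R1, 0R2, 1R0, 1R1, 1R2, 2R0, 2R1, 2R2
Branch closes: r and ~r both at 1.
Every branch closes (one shown): valid in S5.

S5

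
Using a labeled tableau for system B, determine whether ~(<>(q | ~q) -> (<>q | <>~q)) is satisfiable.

1. ~(<>(q | ~q) -> (<>q | <>~q)), 0
2. <>(q | ~q), 0
3. ~(<>q | <>~q), 0
4. ~<>q, 0
5. ~<>~q, 0
6. ~q, 0
7. q, 0
Accessibility: 0R0
Branch closes: q and ~q both at 0.
Every branch closes; the branch above is one of them.

Unsatisfiable (every branch closes)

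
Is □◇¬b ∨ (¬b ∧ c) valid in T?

No, not valid

Tableau for the negation ¬(□◇¬b ∨ (¬b ∧ c)):
1. ¬(□◇¬b ∨ (¬b ∧ c)), 0
2. ¬□◇¬b, 0   [¬∨-rule on 1]
3. ¬(¬b ∧ c), 0   [¬∨-rule on 1]
4. ¬c, 0   [¬∧-rule on 3 (branches; this branch)]
5. ¬◇¬b, 1   [¬□-rule on 2: fresh world 1, 0R1]
6. b, 1   [¬◇-rule on 5 via 1R1]
Accessibility: 0R0, 0R1, 1R1
The negation has an open branch (countermodel exists).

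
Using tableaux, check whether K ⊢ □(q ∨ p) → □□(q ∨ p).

Not valid

Tableau for the negation ¬(□(q ∨ p) → □□(q ∨ p)):
1. ¬(□(q ∨ p) → □□(q ∨ p)), w0
2. □(q ∨ p), w0   [¬→-rule on 1]
3. ¬□□(q ∨ p), w0   [¬→-rule on 1]
4. ¬□(q ∨ p), w1   [¬□-rule on 3: fresh world w1, w0Rw1]
5. q ∨ p, w1   [□-rule on 2 via w0Rw1]
6. p, w1   [∨-rule on 5 (branches; this branch)]
7. ¬(q ∨ p), w2   [¬□-rule on 4: fresh world w2, w1Rw2]
8. ¬q, w2   [¬∨-rule on 7]
9. ¬p, w2   [¬∨-rule on 7]
Accessibility: w0Rw1, w1Rw2
The negation has an open branch (countermodel exists).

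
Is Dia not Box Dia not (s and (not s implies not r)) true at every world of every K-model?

No, not valid

Tableau for the negation not Dia not Box Dia not (s and (not s implies not r)):
1. not Dia not Box Dia not (s and (not s implies not r)), w0
The negation has an open branch (countermodel exists).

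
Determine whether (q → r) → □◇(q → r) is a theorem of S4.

Tableau for the negation ¬((q → r) → □◇(q → r)):
1. ¬((q → r) → □◇(q → r)), w0
2. q → r, w0
3. ¬□◇(q → r), w0
4. r, w0
5. ¬◇(q → r), w1
6. ¬(q → r), w1
7. q, w1
8. ¬r, w1
Accessibility: w0Rw0, w0Rw1, w1Rw1
The negation has an open branch (countermodel exists).

No, not valid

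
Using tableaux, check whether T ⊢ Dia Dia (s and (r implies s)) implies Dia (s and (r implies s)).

Not valid

Tableau for the negation not (Dia Dia (s and (r implies s)) implies Dia (s and (r implies s))):
1. not (Dia Dia (s and (r implies s)) implies Dia (s and (r implies s))), u
2. Dia Dia (s and (r implies s)), u
3. not Dia (s and (r implies s)), u
4. not (s and (r implies s)), u
5. not (r implies s), u
6. r, u
7. not s, u
8. Dia (s and (r implies s)), v
9. not (s and (r implies s)), v
10. not (r implies s), v
11. r, v
12. not s, v
13. s and (r implies s), w
14. s, w
15. r implies s, w
Accessibility: uRu, uRv, vRv, vRw, wRw
The negation has an open branch (countermodel exists).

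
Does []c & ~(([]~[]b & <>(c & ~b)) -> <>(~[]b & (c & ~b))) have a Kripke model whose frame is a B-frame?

1. []c & ~(([]~[]b & <>(c & ~b)) -> <>(~[]b & (c & ~b))), w0
2. []c, w0
3. ~(([]~[]b & <>(c & ~b)) -> <>(~[]b & (c & ~b))), w0
4. []~[]b & <>(c & ~b), w0
5. ~<>(~[]b & (c & ~b)), w0
6. []~[]b, w0
7. <>(c & ~b), w0
8. c, w0
9. ~(~[]b & (c & ~b)), w0
10. ~[]b, w0
11. ~(c & ~b), w0
12. b, w0
13. c & ~b, w1
14. c, w1
15. ~b, w1
16. ~(~[]b & (c & ~b)), w1
17. ~[]b, w1
18. ~(c & ~b), w1
19. b, w1
Accessibility: w0Rw0, w0Rw1, w1Rw0, w1Rw1
Branch closes: b and ~b both at w1.
Every branch closes; the branch above is one of them.

Unsatisfiable (every branch closes)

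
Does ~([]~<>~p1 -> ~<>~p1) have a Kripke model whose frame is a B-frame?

Unsatisfiable (every branch closes)

1. ~([]~<>~p1 -> ~<>~p1), u
2. []~<>~p1, u   [~->-rule on 1]
3. <>~p1, u   [~->-rule on 1]
4. ~<>~p1, u   [[]-rule on 2 via uRu]
5. p1, u   [~<>-rule on 4 via uRu]
6. ~p1, v   [<>-rule on 3: fresh world v, uRv]
7. ~<>~p1, v   [[]-rule on 2 via uRv]
8. p1, v   [~<>-rule on 4 via uRv]
Accessibility: uRu, uRv, vRu, vRv
Branch closes: p1 and ~p1 both at v.
All branches of the tableau close; one closing branch shown above.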